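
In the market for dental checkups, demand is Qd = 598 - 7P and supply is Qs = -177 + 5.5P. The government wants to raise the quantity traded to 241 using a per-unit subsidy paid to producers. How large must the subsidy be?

Required subsidy s = 25 per unit

At Q = 241, invert demand for the buyer price: Pb = (598 − 241)/7 = 51; invert supply for the seller price: Ps = (241 − (-177))/5.5 = 76.
The subsidy must fill the gap: s = Ps − Pb = 76 − 51 = 25.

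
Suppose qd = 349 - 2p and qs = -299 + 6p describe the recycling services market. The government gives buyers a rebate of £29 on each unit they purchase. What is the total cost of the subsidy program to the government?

Pre-subsidy: 349 - 2p = -299 + 6p gives p* = 81, q* = 187.
With the rebate, buyers effectively pay pb = ps − 29, where ps is the price sellers receive.
Demand in terms of ps becomes qd = 349 − 2(ps − 29) = 407 - 2ps. Setting this equal to supply: 407 - 2ps = -299 + 6ps, so ps = 88.25.
Buyers pay pb = 88.25 − 29 = 59.25; q' = -299 + 6·88.25 = 230.5.
Government outlay = subsidy × quantity = 29 × 230.5 = 6684.5.

Government cost = £6684.5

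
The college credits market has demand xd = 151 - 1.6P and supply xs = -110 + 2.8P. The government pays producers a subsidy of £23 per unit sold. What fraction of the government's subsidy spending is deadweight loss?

Pre-subsidy: 151 - 1.6P = -110 + 2.8P gives P* = 1305/22, x* = 617/11.
With the subsidy, sellers receive Ps = Pb + 23 for each unit, where Pb is the price buyers pay.
Supply in terms of Pb becomes xs = -110 + 2.8(Pb + 23) = -45.6 + 2.8Pb. Setting this equal to demand: 151 - 1.6Pb = -45.6 + 2.8Pb, so Pb = 983/22.
Sellers receive Ps = 983/22 + 23 = 1489/22; x' = 151 − 1.6·(983/22) = 4373/55.
ΔCS = ½(617/11 + 4373/55)(1305/22 − 983/22) = 54579/55; ΔPS = ½(617/11 + 4373/55)(1489/22 − 1305/22) = 31188/55.
Government spending = 23 × 4373/55 = 100579/55.
DWL = ½ × 23 × (4373/55 − 617/11) = 14812/55; fraction = (14812/55) / (100579/55) = 644/4373.

DWL / government spending = 644/4373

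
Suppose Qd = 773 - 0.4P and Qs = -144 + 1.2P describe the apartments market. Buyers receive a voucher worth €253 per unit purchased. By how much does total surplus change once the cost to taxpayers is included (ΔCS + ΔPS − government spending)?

Pre-subsidy: 773 - 0.4P = -144 + 1.2P gives P* = 573.125, Q* = 543.75.
With the rebate, buyers effectively pay Pb = Ps − 253, where Ps is the price sellers receive.
Demand in terms of Ps becomes Qd = 773 − 0.4(Ps − 253) = 874.2 - 0.4Ps. Setting this equal to supply: 874.2 - 0.4Ps = -144 + 1.2Ps, so Ps = 636.375.
Buyers pay Pb = 636.375 − 253 = 383.375; Q' = -144 + 1.2·636.375 = 619.65.
ΔCS = ½(543.75 + 619.65)(573.125 − 383.375) = 110377.575; ΔPS = ½(543.75 + 619.65)(636.375 − 573.125) = 36792.525.
Government spending = 253 × 619.65 = 156771.45.
Net change = 110377.575 + 36792.525 − 156771.45 = -9601.35. The loss equals the DWL triangle ½·253·75.9.

Net change in total surplus = -€9601.35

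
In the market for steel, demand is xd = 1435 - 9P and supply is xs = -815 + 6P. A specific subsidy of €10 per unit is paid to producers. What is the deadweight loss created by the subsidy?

Pre-subsidy: 1435 - 9P = -815 + 6P gives P* = 150, x* = 85.
With the subsidy, sellers receive Ps = Pb + 10 for each unit, where Pb is the price buyers pay.
Supply in terms of Pb becomes xs = -815 + 6(Pb + 10) = -755 + 6Pb. Setting this equal to demand: 1435 - 9Pb = -755 + 6Pb, so Pb = 146.
Sellers receive Ps = 146 + 10 = 156; x' = 1435 − 9·146 = 121.
The subsidy expands output by 121 − 85 = 36 past the efficient level; on those units the gap between marginal cost and willingness to pay runs from 0 up to 10.
DWL = ½ × 10 × 36 = 180.

Deadweight loss = €180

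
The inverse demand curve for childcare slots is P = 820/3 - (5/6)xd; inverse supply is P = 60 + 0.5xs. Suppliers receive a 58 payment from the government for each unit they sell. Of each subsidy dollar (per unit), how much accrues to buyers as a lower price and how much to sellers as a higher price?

Buyers gain 36.25 per unit; sellers gain 21.75 per unit

Pre-subsidy: 820/3 - (5/6)x = 60 + 0.5x gives x* = 160 and P* = 140.
With the subsidy, sellers receive Ps = Pb + 58 for each unit, where Pb is the price buyers pay.
On the curves, Pb = 820/3 - (5/6)x and Ps = 60 + 0.5x; the wedge Ps − Pb = 58 gives 60 + 0.5x − (820/3 - (5/6)x) = 58, so x' = 203.5.
Then Pb = 820/3 − (5/6)·203.5 = 103.75 and Ps = 60 + 0.5·203.5 = 161.75.
Buyers' price falls by P* − Pb = 140 − 103.75 = 36.25; sellers' price rises by Ps − P* = 161.75 − 140 = 21.75.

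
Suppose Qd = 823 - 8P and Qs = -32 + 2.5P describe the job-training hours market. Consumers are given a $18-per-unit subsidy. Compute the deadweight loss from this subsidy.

Pre-subsidy: 823 - 8P = -32 + 2.5P gives P* = 570/7, Q* = 1201/7.
With the rebate, buyers effectively pay Pb = Ps − 18, where Ps is the price sellers receive.
Demand in terms of Ps becomes Qd = 823 − 8(Ps − 18) = 967 - 8Ps. Setting this equal to supply: 967 - 8Ps = -32 + 2.5Ps, so Ps = 666/7.
Buyers pay Pb = 666/7 − 18 = 540/7; Q' = -32 + 2.5·(666/7) = 1441/7.
The subsidy expands output by 1441/7 − 1201/7 = 240/7 past the efficient level; on those units the gap between marginal cost and willingness to pay runs from 0 up to 18.
DWL = ½ × 18 × 240/7 = 2160/7.

Deadweight loss = 2160/7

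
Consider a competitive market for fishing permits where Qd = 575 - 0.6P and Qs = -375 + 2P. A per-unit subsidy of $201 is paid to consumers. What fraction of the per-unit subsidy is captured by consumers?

Pre-subsidy: 575 - 0.6P = -375 + 2P gives P* = 4750/13, Q* = 4625/13.
With the rebate, buyers effectively pay Pb = Ps − 201, where Ps is the price sellers receive.
Demand in terms of Ps becomes Qd = 575 − 0.6(Ps − 201) = 695.6 - 0.6Ps. Setting this equal to supply: 695.6 - 0.6Ps = -375 + 2Ps, so Ps = 5353/13.
Buyers pay Pb = 5353/13 − 201 = 2740/13; Q' = -375 + 2·(5353/13) = 5831/13.
Buyers' price falls by P* − Pb = 4750/13 − 2740/13 = 2010/13; sellers' price rises by Ps − P* = 5353/13 − 4750/13 = 603/13.
So consumers capture (2010/13)/201 = 10/13 of each unit of subsidy.

Consumer share = 10/13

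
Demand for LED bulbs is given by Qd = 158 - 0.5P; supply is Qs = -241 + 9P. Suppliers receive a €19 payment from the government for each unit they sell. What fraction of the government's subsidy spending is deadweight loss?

Pre-subsidy: 158 - 0.5P = -241 + 9P gives P* = 42, Q* = 137.
With the subsidy, sellers receive Ps = Pb + 19 for each unit, where Pb is the price buyers pay.
Supply in terms of Pb becomes Qs = -241 + 9(Pb + 19) = -70 + 9Pb. Setting this equal to demand: 158 - 0.5Pb = -70 + 9Pb, so Pb = 24.
Sellers receive Ps = 24 + 19 = 43; Q' = 158 − 0.5·24 = 146.
ΔCS = ½(137 + 146)(42 − 24) = 2547; ΔPS = ½(137 + 146)(43 − 42) = 141.5.
Government spending = 19 × 146 = 2774.
DWL = ½ × 19 × (146 − 137) = 85.5; fraction = 85.5 / 2774 = 9/292.

DWL / government spending = 9/292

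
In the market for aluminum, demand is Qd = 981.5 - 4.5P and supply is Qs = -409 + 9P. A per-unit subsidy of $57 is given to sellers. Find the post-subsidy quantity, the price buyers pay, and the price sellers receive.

Pre-subsidy: 981.5 - 4.5P = -409 + 9P gives P* = 103, Q* = 518.
With the subsidy, sellers receive Ps = Pb + 57 for each unit, where Pb is the price buyers pay.
Supply in terms of Pb becomes Qs = -409 + 9(Pb + 57) = 104 + 9Pb. Setting this equal to demand: 981.5 - 4.5Pb = 104 + 9Pb, so Pb = 65.
Sellers receive Ps = 65 + 57 = 122; Q' = 981.5 − 4.5·65 = 689.

Q' = 689; buyers pay $65; sellers receive $122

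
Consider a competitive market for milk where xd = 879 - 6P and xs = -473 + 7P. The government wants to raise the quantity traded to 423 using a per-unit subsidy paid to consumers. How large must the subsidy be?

At x = 423, invert demand for the buyer price: Pb = (879 − 423)/6 = 76; invert supply for the seller price: Ps = (423 − (-473))/7 = 128.
The subsidy must fill the gap: s = Ps − Pb = 128 − 76 = 52.

Required subsidy s = 52 per unit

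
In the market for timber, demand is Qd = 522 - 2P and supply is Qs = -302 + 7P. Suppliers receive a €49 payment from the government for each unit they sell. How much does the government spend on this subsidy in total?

Pre-subsidy: 522 - 2P = -302 + 7P gives P* = 824/9, Q* = 3050/9.
With the subsidy, sellers receive Ps = Pb + 49 for each unit, where Pb is the price buyers pay.
Supply in terms of Pb becomes Qs = -302 + 7(Pb + 49) = 41 + 7Pb. Setting this equal to demand: 522 - 2Pb = 41 + 7Pb, so Pb = 481/9.
Sellers receive Ps = 481/9 + 49 = 922/9; Q' = 522 − 2·(481/9) = 3736/9.
Government outlay = subsidy × quantity = 49 × 3736/9 = 183064/9.

Government cost = 183064/9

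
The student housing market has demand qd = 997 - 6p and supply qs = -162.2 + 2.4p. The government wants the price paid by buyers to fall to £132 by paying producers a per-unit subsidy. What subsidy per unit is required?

At a buyer price of 132, quantity demanded is 997 − 6·132 = 205.
Sellers supply 205 only when they receive ps with -162.2 + 2.4·ps = 205, i.e. ps = 153.
s = ps − pb = 153 − 132 = 21.

Required subsidy s = £21 per unit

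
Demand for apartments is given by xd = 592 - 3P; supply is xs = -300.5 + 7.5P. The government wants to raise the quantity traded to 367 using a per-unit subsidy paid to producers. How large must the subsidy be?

At x = 367, invert demand for the buyer price: Pb = (592 − 367)/3 = 75; invert supply for the seller price: Ps = (367 − (-300.5))/7.5 = 89.
The subsidy must fill the gap: s = Ps − Pb = 89 − 75 = 14.

Required subsidy s = 14 per unit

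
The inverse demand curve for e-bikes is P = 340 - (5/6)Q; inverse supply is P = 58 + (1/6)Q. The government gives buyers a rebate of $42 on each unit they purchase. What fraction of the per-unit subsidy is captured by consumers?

Consumer share = 5/6

Pre-subsidy: 340 - (5/6)Q = 58 + (1/6)Q gives Q* = 282 and P* = 105.
With the rebate, buyers effectively pay Pb = Ps − 42, where Ps is the price sellers receive.
On the curves, Pb = 340 - (5/6)Q and Ps = 58 + (1/6)Q; the wedge Ps − Pb = 42 gives 58 + (1/6)Q − (340 - (5/6)Q) = 42, so Q' = 324.
Then Pb = 340 − (5/6)·324 = 70 and Ps = 58 + (1/6)·324 = 112.
Buyers' price falls by P* − Pb = 105 − 70 = 35; sellers' price rises by Ps − P* = 112 − 105 = 7.
So consumers capture 35/42 = 5/6 of each unit of subsidy.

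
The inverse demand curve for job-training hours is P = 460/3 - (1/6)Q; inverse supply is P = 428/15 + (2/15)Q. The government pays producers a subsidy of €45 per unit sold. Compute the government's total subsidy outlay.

Government cost = €25470

Pre-subsidy: 460/3 - (1/6)Q = 428/15 + (2/15)Q gives Q* = 416 and P* = 84.
With the subsidy, sellers receive Ps = Pb + 45 for each unit, where Pb is the price buyers pay.
On the curves, Pb = 460/3 - (1/6)Q and Ps = 428/15 + (2/15)Q; the wedge Ps − Pb = 45 gives 428/15 + (2/15)Q − (460/3 - (1/6)Q) = 45, so Q' = 566.
Then Pb = 460/3 − (1/6)·566 = 59 and Ps = 428/15 + (2/15)·566 = 104.
Government outlay = subsidy × quantity = 45 × 566 = 25470.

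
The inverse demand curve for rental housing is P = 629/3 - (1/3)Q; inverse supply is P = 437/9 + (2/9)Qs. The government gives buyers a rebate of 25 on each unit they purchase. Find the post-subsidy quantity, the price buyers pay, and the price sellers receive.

Pre-subsidy: 629/3 - (1/3)Q = 437/9 + (2/9)Q gives Q* = 290 and P* = 113.
With the rebate, buyers effectively pay Pb = Ps − 25, where Ps is the price sellers receive.
On the curves, Pb = 629/3 - (1/3)Q and Ps = 437/9 + (2/9)Q; the wedge Ps − Pb = 25 gives 437/9 + (2/9)Q − (629/3 - (1/3)Q) = 25, so Q' = 335.
Then Pb = 629/3 − (1/3)·335 = 98 and Ps = 437/9 + (2/9)·335 = 123.

Q' = 335; buyers pay 98; sellers receive 123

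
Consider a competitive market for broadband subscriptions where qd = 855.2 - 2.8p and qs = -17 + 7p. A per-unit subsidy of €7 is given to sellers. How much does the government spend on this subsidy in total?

Pre-subsidy: 855.2 - 2.8p = -17 + 7p gives p* = 89, q* = 606.
With the subsidy, sellers receive ps = pb + 7 for each unit, where pb is the price buyers pay.
Supply in terms of pb becomes qs = -17 + 7(pb + 7) = 32 + 7pb. Setting this equal to demand: 855.2 - 2.8pb = 32 + 7pb, so pb = 84.
Sellers receive ps = 84 + 7 = 91; q' = 855.2 − 2.8·84 = 620.
Government outlay = subsidy × quantity = 7 × 620 = 4340.

Government cost = €4340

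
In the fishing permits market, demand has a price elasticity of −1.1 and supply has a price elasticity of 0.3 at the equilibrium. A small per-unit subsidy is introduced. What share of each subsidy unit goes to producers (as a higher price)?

Producer share = 11/14

For a small subsidy around the equilibrium, the benefit split depends on the relative slopes, which at a point are proportional to the elasticities.
Buyer share = εs/(εs + |εd|) = 0.3/(0.3 + 1.1) = 3/14; seller share = |εd|/(εs + |εd|) = 11/14.
So producers capture 11/14 of the subsidy.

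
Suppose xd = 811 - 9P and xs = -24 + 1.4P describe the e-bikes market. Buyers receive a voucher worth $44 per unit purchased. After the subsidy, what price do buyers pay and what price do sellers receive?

Buyers pay 3867/52; sellers receive 6155/52

Pre-subsidy: 811 - 9P = -24 + 1.4P gives P* = 4175/52, x* = 4597/52.
With the rebate, buyers effectively pay Pb = Ps − 44, where Ps is the price sellers receive.
Demand in terms of Ps becomes xd = 811 − 9(Ps − 44) = 1207 - 9Ps. Setting this equal to supply: 1207 - 9Ps = -24 + 1.4Ps, so Ps = 6155/52.
Buyers pay Pb = 6155/52 − 44 = 3867/52; x' = -24 + 1.4·(6155/52) = 7369/52.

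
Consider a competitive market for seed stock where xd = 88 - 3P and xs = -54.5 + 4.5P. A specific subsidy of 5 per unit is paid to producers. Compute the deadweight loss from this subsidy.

Deadweight loss = 22.5

Pre-subsidy: 88 - 3P = -54.5 + 4.5P gives P* = 19, x* = 31.
With the subsidy, sellers receive Ps = Pb + 5 for each unit, where Pb is the price buyers pay.
Supply in terms of Pb becomes xs = -54.5 + 4.5(Pb + 5) = -32 + 4.5Pb. Setting this equal to demand: 88 - 3Pb = -32 + 4.5Pb, so Pb = 16.
Sellers receive Ps = 16 + 5 = 21; x' = 88 − 3·16 = 40.
The subsidy expands output by 40 − 31 = 9 past the efficient level; on those units the gap between marginal cost and willingness to pay runs from 0 up to 5.
DWL = ½ × 5 × 9 = 22.5.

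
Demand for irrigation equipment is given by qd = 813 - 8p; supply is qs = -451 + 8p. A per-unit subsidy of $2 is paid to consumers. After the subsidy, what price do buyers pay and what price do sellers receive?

Buyers pay $78; sellers receive $80

Pre-subsidy: 813 - 8p = -451 + 8p gives p* = 79, q* = 181.
With the rebate, buyers effectively pay pb = ps − 2, where ps is the price sellers receive.
Demand in terms of ps becomes qd = 813 − 8(ps − 2) = 829 - 8ps. Setting this equal to supply: 829 - 8ps = -451 + 8ps, so ps = 80.
Buyers pay pb = 80 − 2 = 78; q' = -451 + 8·80 = 189.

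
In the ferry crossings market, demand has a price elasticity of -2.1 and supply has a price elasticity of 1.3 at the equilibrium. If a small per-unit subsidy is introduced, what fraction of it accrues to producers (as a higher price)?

Producer share = 21/34

For a small subsidy around the equilibrium, the benefit split depends on the relative slopes, which at a point are proportional to the elasticities.
Buyer share = εs/(εs + |εd|) = 1.3/(1.3 + 2.1) = 13/34; seller share = |εd|/(εs + |εd|) = 21/34.
So producers capture 21/34 of the subsidy.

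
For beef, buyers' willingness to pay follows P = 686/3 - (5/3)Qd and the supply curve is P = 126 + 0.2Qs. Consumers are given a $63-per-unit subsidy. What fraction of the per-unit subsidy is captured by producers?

Pre-subsidy: 686/3 - (5/3)Q = 126 + 0.2Q gives Q* = 55 and P* = 137.
With the rebate, buyers effectively pay Pb = Ps − 63, where Ps is the price sellers receive.
On the curves, Pb = 686/3 - (5/3)Q and Ps = 126 + 0.2Q; the wedge Ps − Pb = 63 gives 126 + 0.2Q − (686/3 - (5/3)Q) = 63, so Q' = 88.75.
Then Pb = 686/3 − (5/3)·88.75 = 80.75 and Ps = 126 + 0.2·88.75 = 143.75.
Buyers' price falls by P* − Pb = 137 − 80.75 = 56.25; sellers' price rises by Ps − P* = 143.75 − 137 = 6.75.
So producers capture 6.75/63 = 3/28 of each unit of subsidy.

Producer share = 3/28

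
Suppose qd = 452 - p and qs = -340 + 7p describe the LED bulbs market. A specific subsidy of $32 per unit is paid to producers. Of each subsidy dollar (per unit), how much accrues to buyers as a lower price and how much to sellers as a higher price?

Buyers gain $28 per unit; sellers gain $4 per unit

Pre-subsidy: 452 - p = -340 + 7p gives p* = 99, q* = 353.
With the subsidy, sellers receive ps = pb + 32 for each unit, where pb is the price buyers pay.
Supply in terms of pb becomes qs = -340 + 7(pb + 32) = -116 + 7pb. Setting this equal to demand: 452 - pb = -116 + 7pb, so pb = 71.
Sellers receive ps = 71 + 32 = 103; q' = 452 − 1·71 = 381.
Buyers' price falls by p* − pb = 99 − 71 = 28; sellers' price rises by ps − p* = 103 − 99 = 4.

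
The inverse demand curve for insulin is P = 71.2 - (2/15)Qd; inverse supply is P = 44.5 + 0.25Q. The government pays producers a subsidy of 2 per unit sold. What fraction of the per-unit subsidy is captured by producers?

Pre-subsidy: 71.2 - (2/15)Q = 44.5 + 0.25Q gives Q* = 1602/23 and P* = 1424/23.
With the subsidy, sellers receive Ps = Pb + 2 for each unit, where Pb is the price buyers pay.
On the curves, Pb = 71.2 - (2/15)Q and Ps = 44.5 + 0.25Q; the wedge Ps − Pb = 2 gives 44.5 + 0.25Q − (71.2 - (2/15)Q) = 2, so Q' = 1722/23.
Then Pb = 71.2 − (2/15)·(1722/23) = 1408/23 and Ps = 44.5 + 0.25·(1722/23) = 1454/23.
Buyers' price falls by P* − Pb = 1424/23 − 1408/23 = 16/23; sellers' price rises by Ps − P* = 1454/23 − 1424/23 = 30/23.
So producers capture (30/23)/2 = 15/23 of each unit of subsidy.

Producer share = 15/23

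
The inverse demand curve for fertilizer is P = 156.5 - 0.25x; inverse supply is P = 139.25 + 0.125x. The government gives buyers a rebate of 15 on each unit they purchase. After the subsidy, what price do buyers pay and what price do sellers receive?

Pre-subsidy: 156.5 - 0.25x = 139.25 + 0.125x gives x* = 46 and P* = 145.
With the rebate, buyers effectively pay Pb = Ps − 15, where Ps is the price sellers receive.
On the curves, Pb = 156.5 - 0.25x and Ps = 139.25 + 0.125x; the wedge Ps − Pb = 15 gives 139.25 + 0.125x − (156.5 - 0.25x) = 15, so x' = 86.
Then Pb = 156.5 − 0.25·86 = 135 and Ps = 139.25 + 0.125·86 = 150.

Buyers pay 135; sellers receive 150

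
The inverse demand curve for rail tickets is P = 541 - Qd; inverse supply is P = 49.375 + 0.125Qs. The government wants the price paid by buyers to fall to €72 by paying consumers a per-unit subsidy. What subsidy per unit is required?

At a buyer price of 72, quantity demanded is 541 − 1·72 = 469.
Sellers supply 469 only when they receive Ps = 49.375 + 0.125·469 = 108.
s = Ps − Pb = 108 − 72 = 36.

Required subsidy s = €36 per unit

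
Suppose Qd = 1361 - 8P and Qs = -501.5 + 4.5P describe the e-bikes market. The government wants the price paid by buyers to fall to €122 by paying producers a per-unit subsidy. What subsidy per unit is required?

At a buyer price of 122, quantity demanded is 1361 − 8·122 = 385.
Sellers supply 385 only when they receive Ps with -501.5 + 4.5·Ps = 385, i.e. Ps = 197.
s = Ps − Pb = 197 − 122 = 75.

Required subsidy s = €75 per unit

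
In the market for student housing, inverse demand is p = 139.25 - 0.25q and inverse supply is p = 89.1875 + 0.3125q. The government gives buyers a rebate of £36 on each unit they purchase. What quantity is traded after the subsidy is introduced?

q' = 153

Pre-subsidy: 139.25 - 0.25q = 89.1875 + 0.3125q gives q* = 89 and p* = 117.
With the rebate, buyers effectively pay pb = ps − 36, where ps is the price sellers receive.
On the curves, pb = 139.25 - 0.25q and ps = 89.1875 + 0.3125q; the wedge ps − pb = 36 gives 89.1875 + 0.3125q − (139.25 - 0.25q) = 36, so q' = 153.
Then pb = 139.25 − 0.25·153 = 101 and ps = 89.1875 + 0.3125·153 = 137.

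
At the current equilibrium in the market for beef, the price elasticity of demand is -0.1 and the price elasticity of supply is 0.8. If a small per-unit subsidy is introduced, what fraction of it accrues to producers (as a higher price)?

For a small subsidy around the equilibrium, the benefit split depends on the relative slopes, which at a point are proportional to the elasticities.
Buyer share = εs/(εs + |εd|) = 0.8/(0.8 + 0.1) = 8/9; seller share = |εd|/(εs + |εd|) = 1/9.
So producers capture 1/9 of the subsidy.

Producer share = 1/9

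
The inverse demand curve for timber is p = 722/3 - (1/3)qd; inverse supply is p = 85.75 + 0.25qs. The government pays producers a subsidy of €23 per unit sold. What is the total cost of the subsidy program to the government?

Pre-subsidy: 722/3 - (1/3)q = 85.75 + 0.25q gives q* = 1859/7 and p* = 1065/7.
With the subsidy, sellers receive ps = pb + 23 for each unit, where pb is the price buyers pay.
On the curves, pb = 722/3 - (1/3)q and ps = 85.75 + 0.25q; the wedge ps − pb = 23 gives 85.75 + 0.25q − (722/3 - (1/3)q) = 23, so q' = 305.
Then pb = 722/3 − (1/3)·305 = 139 and ps = 85.75 + 0.25·305 = 162.
Government outlay = subsidy × quantity = 23 × 305 = 7015.

Government cost = €7015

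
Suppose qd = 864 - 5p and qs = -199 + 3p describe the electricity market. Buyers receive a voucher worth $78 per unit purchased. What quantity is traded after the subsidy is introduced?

q' = 345.875

Pre-subsidy: 864 - 5p = -199 + 3p gives p* = 132.875, q* = 199.625.
With the rebate, buyers effectively pay pb = ps − 78, where ps is the price sellers receive.
Demand in terms of ps becomes qd = 864 − 5(ps − 78) = 1254 - 5ps. Setting this equal to supply: 1254 - 5ps = -199 + 3ps, so ps = 181.625.
Buyers pay pb = 181.625 − 78 = 103.625; q' = -199 + 3·181.625 = 345.875.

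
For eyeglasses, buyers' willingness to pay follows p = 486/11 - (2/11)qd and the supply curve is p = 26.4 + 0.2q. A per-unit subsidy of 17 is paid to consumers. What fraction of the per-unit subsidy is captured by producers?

Producer share = 11/21

Pre-subsidy: 486/11 - (2/11)q = 26.4 + 0.2q gives q* = 326/7 and p* = 250/7.
With the rebate, buyers effectively pay pb = ps − 17, where ps is the price sellers receive.
On the curves, pb = 486/11 - (2/11)q and ps = 26.4 + 0.2q; the wedge ps − pb = 17 gives 26.4 + 0.2q − (486/11 - (2/11)q) = 17, so q' = 1913/21.
Then pb = 486/11 − (2/11)·(1913/21) = 580/21 and ps = 26.4 + 0.2·(1913/21) = 937/21.
Buyers' price falls by p* − pb = 250/7 − 580/21 = 170/21; sellers' price rises by ps − p* = 937/21 − 250/7 = 187/21.
So producers capture (187/21)/17 = 11/21 of each unit of subsidy.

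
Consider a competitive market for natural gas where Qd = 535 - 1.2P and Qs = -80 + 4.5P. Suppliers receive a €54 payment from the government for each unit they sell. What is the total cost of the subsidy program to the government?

Pre-subsidy: 535 - 1.2P = -80 + 4.5P gives P* = 2050/19, Q* = 7705/19.
With the subsidy, sellers receive Ps = Pb + 54 for each unit, where Pb is the price buyers pay.
Supply in terms of Pb becomes Qs = -80 + 4.5(Pb + 54) = 163 + 4.5Pb. Setting this equal to demand: 535 - 1.2Pb = 163 + 4.5Pb, so Pb = 1240/19.
Sellers receive Ps = 1240/19 + 54 = 2266/19; Q' = 535 − 1.2·(1240/19) = 8677/19.
Government outlay = subsidy × quantity = 54 × 8677/19 = 468558/19.

Government cost = 468558/19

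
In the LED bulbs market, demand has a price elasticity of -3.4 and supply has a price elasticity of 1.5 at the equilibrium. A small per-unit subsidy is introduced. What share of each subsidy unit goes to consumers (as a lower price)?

Consumer share = 15/49

For a small subsidy around the equilibrium, the benefit split depends on the relative slopes, which at a point are proportional to the elasticities.
Buyer share = εs/(εs + |εd|) = 1.5/(1.5 + 3.4) = 15/49; seller share = |εd|/(εs + |εd|) = 34/49.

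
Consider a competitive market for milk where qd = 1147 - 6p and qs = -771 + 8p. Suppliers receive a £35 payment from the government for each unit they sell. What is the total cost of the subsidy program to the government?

Government cost = £15575

Pre-subsidy: 1147 - 6p = -771 + 8p gives p* = 137, q* = 325.
With the subsidy, sellers receive ps = pb + 35 for each unit, where pb is the price buyers pay.
Supply in terms of pb becomes qs = -771 + 8(pb + 35) = -491 + 8pb. Setting this equal to demand: 1147 - 6pb = -491 + 8pb, so pb = 117.
Sellers receive ps = 117 + 35 = 152; q' = 1147 − 6·117 = 445.
Government outlay = subsidy × quantity = 35 × 445 = 15575.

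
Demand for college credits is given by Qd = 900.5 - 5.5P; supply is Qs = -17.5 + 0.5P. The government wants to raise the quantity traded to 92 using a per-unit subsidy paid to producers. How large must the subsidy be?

Required subsidy s = 72 per unit

At Q = 92, invert demand for the buyer price: Pb = (900.5 − 92)/5.5 = 147; invert supply for the seller price: Ps = (92 − (-17.5))/0.5 = 219.
The subsidy must fill the gap: s = Ps − Pb = 219 − 147 = 72.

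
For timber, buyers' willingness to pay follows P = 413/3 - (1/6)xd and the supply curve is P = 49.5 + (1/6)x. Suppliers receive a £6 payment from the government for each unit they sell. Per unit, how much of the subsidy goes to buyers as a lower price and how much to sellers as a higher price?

Buyers gain £3 per unit; sellers gain £3 per unit

Pre-subsidy: 413/3 - (1/6)x = 49.5 + (1/6)x gives x* = 264.5 and P* = 1123/12.
With the subsidy, sellers receive Ps = Pb + 6 for each unit, where Pb is the price buyers pay.
On the curves, Pb = 413/3 - (1/6)x and Ps = 49.5 + (1/6)x; the wedge Ps − Pb = 6 gives 49.5 + (1/6)x − (413/3 - (1/6)x) = 6, so x' = 282.5.
Then Pb = 413/3 − (1/6)·282.5 = 1087/12 and Ps = 49.5 + (1/6)·282.5 = 1159/12.
Buyers' price falls by P* − Pb = 1123/12 − 1087/12 = 3; sellers' price rises by Ps − P* = 1159/12 − 1123/12 = 3.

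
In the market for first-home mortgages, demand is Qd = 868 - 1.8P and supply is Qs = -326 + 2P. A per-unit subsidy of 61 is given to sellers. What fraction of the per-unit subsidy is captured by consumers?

Consumer share = 10/19

Pre-subsidy: 868 - 1.8P = -326 + 2P gives P* = 5970/19, Q* = 5746/19.
With the subsidy, sellers receive Ps = Pb + 61 for each unit, where Pb is the price buyers pay.
Supply in terms of Pb becomes Qs = -326 + 2(Pb + 61) = -204 + 2Pb. Setting this equal to demand: 868 - 1.8Pb = -204 + 2Pb, so Pb = 5360/19.
Sellers receive Ps = 5360/19 + 61 = 6519/19; Q' = 868 − 1.8·(5360/19) = 6844/19.
Buyers' price falls by P* − Pb = 5970/19 − 5360/19 = 610/19; sellers' price rises by Ps − P* = 6519/19 − 5970/19 = 549/19.
So consumers capture (610/19)/61 = 10/19 of each unit of subsidy.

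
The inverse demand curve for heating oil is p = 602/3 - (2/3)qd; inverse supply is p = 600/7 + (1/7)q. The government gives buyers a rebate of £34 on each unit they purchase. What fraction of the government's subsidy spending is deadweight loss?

Pre-subsidy: 602/3 - (2/3)q = 600/7 + (1/7)q gives q* = 142 and p* = 106.
With the rebate, buyers effectively pay pb = ps − 34, where ps is the price sellers receive.
On the curves, pb = 602/3 - (2/3)q and ps = 600/7 + (1/7)q; the wedge ps − pb = 34 gives 600/7 + (1/7)q − (602/3 - (2/3)q) = 34, so q' = 184.
Then pb = 602/3 − (2/3)·184 = 78 and ps = 600/7 + (1/7)·184 = 112.
ΔCS = ½(142 + 184)(106 − 78) = 4564; ΔPS = ½(142 + 184)(112 − 106) = 978.
Government spending = 34 × 184 = 6256.
DWL = ½ × 34 × (184 − 142) = 714; fraction = 714 / 6256 = 21/184.

DWL / government spending = 21/184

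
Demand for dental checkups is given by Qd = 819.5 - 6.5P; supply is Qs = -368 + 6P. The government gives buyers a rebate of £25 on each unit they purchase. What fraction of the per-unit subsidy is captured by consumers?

Consumer share = 0.48

Pre-subsidy: 819.5 - 6.5P = -368 + 6P gives P* = 95, Q* = 202.
With the rebate, buyers effectively pay Pb = Ps − 25, where Ps is the price sellers receive.
Demand in terms of Ps becomes Qd = 819.5 − 6.5(Ps − 25) = 982 - 6.5Ps. Setting this equal to supply: 982 - 6.5Ps = -368 + 6Ps, so Ps = 108.
Buyers pay Pb = 108 − 25 = 83; Q' = -368 + 6·108 = 280.
Buyers' price falls by P* − Pb = 95 − 83 = 12; sellers' price rises by Ps − P* = 108 − 95 = 13.
So consumers capture 12/25 = 0.48 of each unit of subsidy.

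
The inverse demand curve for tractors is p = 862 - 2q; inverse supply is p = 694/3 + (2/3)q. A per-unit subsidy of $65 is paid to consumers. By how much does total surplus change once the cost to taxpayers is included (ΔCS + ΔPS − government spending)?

Net change in total surplus = -$792.1875

Pre-subsidy: 862 - 2q = 694/3 + (2/3)q gives q* = 236.5 and p* = 389.
With the rebate, buyers effectively pay pb = ps − 65, where ps is the price sellers receive.
On the curves, pb = 862 - 2q and ps = 694/3 + (2/3)q; the wedge ps − pb = 65 gives 694/3 + (2/3)q − (862 - 2q) = 65, so q' = 260.875.
Then pb = 862 − 2·260.875 = 340.25 and ps = 694/3 + (2/3)·260.875 = 405.25.
ΔCS = ½(236.5 + 260.875)(389 − 340.25) = 12123.515625; ΔPS = ½(236.5 + 260.875)(405.25 − 389) = 4041.171875.
Government spending = 65 × 260.875 = 16956.875.
Net change = 12123.515625 + 4041.171875 − 16956.875 = -792.1875. The loss equals the DWL triangle ½·65·24.375.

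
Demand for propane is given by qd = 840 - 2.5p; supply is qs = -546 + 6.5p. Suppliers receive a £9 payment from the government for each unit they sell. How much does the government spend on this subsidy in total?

Pre-subsidy: 840 - 2.5p = -546 + 6.5p gives p* = 154, q* = 455.
With the subsidy, sellers receive ps = pb + 9 for each unit, where pb is the price buyers pay.
Supply in terms of pb becomes qs = -546 + 6.5(pb + 9) = -487.5 + 6.5pb. Setting this equal to demand: 840 - 2.5pb = -487.5 + 6.5pb, so pb = 147.5.
Sellers receive ps = 147.5 + 9 = 156.5; q' = 840 − 2.5·147.5 = 471.25.
Government outlay = subsidy × quantity = 9 × 471.25 = 4241.25.

Government cost = £4241.25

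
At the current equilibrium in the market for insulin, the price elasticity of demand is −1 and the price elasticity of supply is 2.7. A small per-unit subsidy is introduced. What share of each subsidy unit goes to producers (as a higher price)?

For a small subsidy around the equilibrium, the benefit split depends on the relative slopes, which at a point are proportional to the elasticities.
Buyer share = εs/(εs + |εd|) = 2.7/(2.7 + 1) = 27/37; seller share = |εd|/(εs + |εd|) = 10/37.
So producers capture 10/37 of the subsidy.

Producer share = 10/37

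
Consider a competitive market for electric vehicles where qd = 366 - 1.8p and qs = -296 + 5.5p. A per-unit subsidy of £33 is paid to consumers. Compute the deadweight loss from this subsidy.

Pre-subsidy: 366 - 1.8p = -296 + 5.5p gives p* = 6620/73, q* = 14802/73.
With the rebate, buyers effectively pay pb = ps − 33, where ps is the price sellers receive.
Demand in terms of ps becomes qd = 366 − 1.8(ps − 33) = 425.4 - 1.8ps. Setting this equal to supply: 425.4 - 1.8ps = -296 + 5.5ps, so ps = 7214/73.
Buyers pay pb = 7214/73 − 33 = 4805/73; q' = -296 + 5.5·(7214/73) = 18069/73.
The subsidy expands output by 18069/73 − 14802/73 = 3267/73 past the efficient level; on those units the gap between marginal cost and willingness to pay runs from 0 up to 33.
DWL = ½ × 33 × 3267/73 = 107811/146.

Deadweight loss = 107811/146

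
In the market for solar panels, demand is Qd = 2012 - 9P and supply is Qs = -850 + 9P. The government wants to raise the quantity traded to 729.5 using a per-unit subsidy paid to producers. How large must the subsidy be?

At Q = 729.5, invert demand for the buyer price: Pb = (2012 − 729.5)/9 = 142.5; invert supply for the seller price: Ps = (729.5 − (-850))/9 = 175.5.
The subsidy must fill the gap: s = Ps − Pb = 175.5 − 142.5 = 33.

Required subsidy s = 33 per unit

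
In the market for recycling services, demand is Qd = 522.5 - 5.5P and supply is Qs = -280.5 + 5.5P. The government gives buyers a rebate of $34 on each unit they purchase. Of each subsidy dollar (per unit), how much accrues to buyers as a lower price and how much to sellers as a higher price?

Pre-subsidy: 522.5 - 5.5P = -280.5 + 5.5P gives P* = 73, Q* = 121.
With the rebate, buyers effectively pay Pb = Ps − 34, where Ps is the price sellers receive.
Demand in terms of Ps becomes Qd = 522.5 − 5.5(Ps − 34) = 709.5 - 5.5Ps. Setting this equal to supply: 709.5 - 5.5Ps = -280.5 + 5.5Ps, so Ps = 90.
Buyers pay Pb = 90 − 34 = 56; Q' = -280.5 + 5.5·90 = 214.5.
Buyers' price falls by P* − Pb = 73 − 56 = 17; sellers' price rises by Ps − P* = 90 − 73 = 17.

Buyers gain $17 per unit; sellers gain $17 per unit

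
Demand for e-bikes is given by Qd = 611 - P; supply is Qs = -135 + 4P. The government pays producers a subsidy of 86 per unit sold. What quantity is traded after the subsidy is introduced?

Pre-subsidy: 611 - P = -135 + 4P gives P* = 149.2, Q* = 461.8.
With the subsidy, sellers receive Ps = Pb + 86 for each unit, where Pb is the price buyers pay.
Supply in terms of Pb becomes Qs = -135 + 4(Pb + 86) = 209 + 4Pb. Setting this equal to demand: 611 - Pb = 209 + 4Pb, so Pb = 80.4.
Sellers receive Ps = 80.4 + 86 = 166.4; Q' = 611 − 1·80.4 = 530.6.

Q' = 530.6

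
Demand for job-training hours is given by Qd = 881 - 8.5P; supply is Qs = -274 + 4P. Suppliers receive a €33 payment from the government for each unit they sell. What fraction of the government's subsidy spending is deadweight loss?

Pre-subsidy: 881 - 8.5P = -274 + 4P gives P* = 92.4, Q* = 95.6.
With the subsidy, sellers receive Ps = Pb + 33 for each unit, where Pb is the price buyers pay.
Supply in terms of Pb becomes Qs = -274 + 4(Pb + 33) = -142 + 4Pb. Setting this equal to demand: 881 - 8.5Pb = -142 + 4Pb, so Pb = 81.84.
Sellers receive Ps = 81.84 + 33 = 114.84; Q' = 881 − 8.5·81.84 = 185.36.
ΔCS = ½(95.6 + 185.36)(92.4 − 81.84) = 1483.4688; ΔPS = ½(95.6 + 185.36)(114.84 − 92.4) = 3152.3712.
Government spending = 33 × 185.36 = 6116.88.
DWL = ½ × 33 × (185.36 − 95.6) = 1481.04; fraction = 1481.04 / 6116.88 = 561/2317.

DWL / government spending = 561/2317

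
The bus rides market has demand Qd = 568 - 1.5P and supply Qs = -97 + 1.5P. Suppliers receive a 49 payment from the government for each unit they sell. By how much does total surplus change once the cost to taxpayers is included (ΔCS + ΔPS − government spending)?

Net change in total surplus = -900.375

Pre-subsidy: 568 - 1.5P = -97 + 1.5P gives P* = 665/3, Q* = 235.5.
With the subsidy, sellers receive Ps = Pb + 49 for each unit, where Pb is the price buyers pay.
Supply in terms of Pb becomes Qs = -97 + 1.5(Pb + 49) = -23.5 + 1.5Pb. Setting this equal to demand: 568 - 1.5Pb = -23.5 + 1.5Pb, so Pb = 1183/6.
Sellers receive Ps = 1183/6 + 49 = 1477/6; Q' = 568 − 1.5·(1183/6) = 272.25.
ΔCS = ½(235.5 + 272.25)(665/3 − 1183/6) = 6219.9375; ΔPS = ½(235.5 + 272.25)(1477/6 − 665/3) = 6219.9375.
Government spending = 49 × 272.25 = 13340.25.
Net change = 6219.9375 + 6219.9375 − 13340.25 = -900.375. The loss equals the DWL triangle ½·49·36.75.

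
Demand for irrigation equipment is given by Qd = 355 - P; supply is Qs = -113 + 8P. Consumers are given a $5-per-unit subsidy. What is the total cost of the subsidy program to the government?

Government cost = 13835/9

Pre-subsidy: 355 - P = -113 + 8P gives P* = 52, Q* = 303.
With the rebate, buyers effectively pay Pb = Ps − 5, where Ps is the price sellers receive.
Demand in terms of Ps becomes Qd = 355 − 1(Ps − 5) = 360 - Ps. Setting this equal to supply: 360 - Ps = -113 + 8Ps, so Ps = 473/9.
Buyers pay Pb = 473/9 − 5 = 428/9; Q' = -113 + 8·(473/9) = 2767/9.
Government outlay = subsidy × quantity = 5 × 2767/9 = 13835/9.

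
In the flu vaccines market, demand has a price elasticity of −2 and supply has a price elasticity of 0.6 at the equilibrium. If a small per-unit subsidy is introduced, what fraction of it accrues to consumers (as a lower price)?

For a small subsidy around the equilibrium, the benefit split depends on the relative slopes, which at a point are proportional to the elasticities.
Buyer share = εs/(εs + |εd|) = 0.6/(0.6 + 2) = 3/13; seller share = |εd|/(εs + |εd|) = 10/13.

Consumer share = 3/13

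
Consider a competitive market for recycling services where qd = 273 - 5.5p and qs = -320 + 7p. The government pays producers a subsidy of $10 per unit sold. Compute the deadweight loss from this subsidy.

Pre-subsidy: 273 - 5.5p = -320 + 7p gives p* = 47.44, q* = 12.08.
With the subsidy, sellers receive ps = pb + 10 for each unit, where pb is the price buyers pay.
Supply in terms of pb becomes qs = -320 + 7(pb + 10) = -250 + 7pb. Setting this equal to demand: 273 - 5.5pb = -250 + 7pb, so pb = 41.84.
Sellers receive ps = 41.84 + 10 = 51.84; q' = 273 − 5.5·41.84 = 42.88.
The subsidy expands output by 42.88 − 12.08 = 30.8 past the efficient level; on those units the gap between marginal cost and willingness to pay runs from 0 up to 10.
DWL = ½ × 10 × 30.8 = 154.

Deadweight loss = $154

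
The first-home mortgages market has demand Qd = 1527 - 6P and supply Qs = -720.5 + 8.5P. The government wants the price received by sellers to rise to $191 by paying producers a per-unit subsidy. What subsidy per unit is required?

At a seller price of 191, quantity supplied is -720.5 + 8.5·191 = 903.
Buyers absorb 903 only when they pay Pb with 1527 − 6·Pb = 903, i.e. Pb = 104.
s = Ps − Pb = 191 − 104 = 87.

Required subsidy s = $87 per unit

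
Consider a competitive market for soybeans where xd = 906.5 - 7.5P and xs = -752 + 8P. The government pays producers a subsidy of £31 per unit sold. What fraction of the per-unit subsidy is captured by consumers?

Pre-subsidy: 906.5 - 7.5P = -752 + 8P gives P* = 107, x* = 104.
With the subsidy, sellers receive Ps = Pb + 31 for each unit, where Pb is the price buyers pay.
Supply in terms of Pb becomes xs = -752 + 8(Pb + 31) = -504 + 8Pb. Setting this equal to demand: 906.5 - 7.5Pb = -504 + 8Pb, so Pb = 91.
Sellers receive Ps = 91 + 31 = 122; x' = 906.5 − 7.5·91 = 224.
Buyers' price falls by P* − Pb = 107 − 91 = 16; sellers' price rises by Ps − P* = 122 − 107 = 15.
So consumers capture 16/31 = 16/31 of each unit of subsidy.

Consumer share = 16/31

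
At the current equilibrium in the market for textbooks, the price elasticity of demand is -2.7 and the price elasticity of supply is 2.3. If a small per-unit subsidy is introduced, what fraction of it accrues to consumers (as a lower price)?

Consumer share = 0.46

For a small subsidy around the equilibrium, the benefit split depends on the relative slopes, which at a point are proportional to the elasticities.
Buyer share = εs/(εs + |εd|) = 2.3/(2.3 + 2.7) = 0.46; seller share = |εd|/(εs + |εd|) = 0.54.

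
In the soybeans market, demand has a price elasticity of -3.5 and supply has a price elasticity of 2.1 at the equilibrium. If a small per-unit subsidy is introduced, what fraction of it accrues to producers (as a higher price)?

Producer share = 0.625

For a small subsidy around the equilibrium, the benefit split depends on the relative slopes, which at a point are proportional to the elasticities.
Buyer share = εs/(εs + |εd|) = 2.1/(2.1 + 3.5) = 0.375; seller share = |εd|/(εs + |εd|) = 0.625.
So producers capture 0.625 of the subsidy.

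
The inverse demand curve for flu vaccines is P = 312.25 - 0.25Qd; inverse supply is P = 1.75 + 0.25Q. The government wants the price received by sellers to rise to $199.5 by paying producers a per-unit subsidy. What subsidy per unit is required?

Required subsidy s = $85 per unit

At a seller price of 199.5, quantity supplied is -7 + 4·199.5 = 791.
Buyers absorb 791 only when they pay Pb = 312.25 − 0.25·791 = 114.5.
s = Ps − Pb = 199.5 − 114.5 = 85.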